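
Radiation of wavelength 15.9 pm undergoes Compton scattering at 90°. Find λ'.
18.3263 pm

Using the Compton formula: λ' = λ + λ_C(1 − cos θ)

For θ = 90°, cos θ = 0 (exact) = 0.0000, so:
1 − cos 90° = 1 − (0) = 1.0000

Δλ = λ_C × 1.0000 = 2.4263 × 1.0000 = 2.4263 pm

λ' = 15.9 + 2.4263 = 18.3263 pm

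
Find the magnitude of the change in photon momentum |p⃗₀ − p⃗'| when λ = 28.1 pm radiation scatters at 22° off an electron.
8.9717e-24 kg·m/s

Photon momentum magnitude is p = h/λ.

Initial momentum:
p₀ = h/λ = 6.6261e-34/2.8100e-11 = 2.3580e-23 kg·m/s

After scattering:
λ' = λ + Δλ = 28.1 + 0.1767 = 28.2767 pm
p' = h/λ' = 6.6261e-34/2.8277e-11 = 2.3433e-23 kg·m/s

Momentum is a vector; the scattered photon's direction makes angle θ = 22° with the incident direction. The magnitude of the vector change Δp⃗ = p⃗₀ − p⃗' is found from the law of cosines:
|Δp⃗|² = p₀² + p'² − 2p₀p'cos θ
|Δp⃗|² = (2.3580e-23)² + (2.3433e-23)² − 2·2.3580e-23·2.3433e-23·cos(22°)
|Δp⃗| = 8.9717e-24 kg·m/s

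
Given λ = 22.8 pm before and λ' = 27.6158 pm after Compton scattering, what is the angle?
170.01°

First find the wavelength shift:
Δλ = λ' - λ = 27.6158 - 22.8 = 4.8158 pm

Using Δλ = λ_C(1 - cos θ), with λ_C = h/(m_e·c) ≈ 2.42631024 pm:
cos θ = 1 - Δλ/λ_C
cos θ = 1 - 4.8158/2.42631024
cos θ = -0.984825

θ = arccos(-0.984825)
θ = 170.01°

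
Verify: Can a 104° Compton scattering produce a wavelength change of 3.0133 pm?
Yes, consistent

Calculate the expected shift for θ = 104°:

Δλ_expected = λ_C(1 - cos(104°))
Δλ_expected = 2.4263 × (1 - cos(104°))
Δλ_expected = 2.4263 × 1.2419
Δλ_expected = 3.0133 pm

Given shift: 3.0133 pm
Expected shift: 3.0133 pm
Difference: 0.0000 pm

The values match. This is consistent with Compton scattering at the stated angle.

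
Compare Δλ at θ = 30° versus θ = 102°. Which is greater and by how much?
102° produces the larger shift by a factor of 9.016

Calculate both shifts using Δλ = λ_C(1 - cos θ):

For θ₁ = 30°:
Δλ₁ = 2.4263 × (1 - cos(30°))
Δλ₁ = 2.4263 × 0.1340
Δλ₁ = 0.3251 pm

For θ₂ = 102°:
Δλ₂ = 2.4263 × (1 - cos(102°))
Δλ₂ = 2.4263 × 1.2079
Δλ₂ = 2.9308 pm

The 102° angle produces the larger shift.
Ratio: 2.9308/0.3251 = 9.016

(Intermediate values are shown rounded; full precision is carried through to the final answer.)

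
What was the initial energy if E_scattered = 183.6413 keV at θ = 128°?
437.8998 keV

Convert final energy to wavelength (hc ≈ 1239.842 keV·pm):
λ' = hc/E' = 1239.842 / 183.6413 = 6.7514 pm

Calculate the Compton shift:
Δλ = λ_C(1 - cos(128°))
Δλ = 2.4263 × (1 - cos(128°))
Δλ = 3.9201 pm

Initial wavelength:
λ = λ' - Δλ = 6.7514 - 3.9201 = 2.8313 pm

Initial energy:
E = hc/λ = 1239.842 / 2.8313 = 437.8998 keV

(Intermediate values are shown rounded; full precision is carried through to the final answer.)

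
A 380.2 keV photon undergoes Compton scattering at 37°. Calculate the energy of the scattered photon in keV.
330.6599 keV

First convert energy to wavelength:
λ = hc/E, with hc ≈ 1239.842 keV·pm (i.e. 1239.842 eV·nm)

For E = 380.2 keV = 380200 eV:
λ = 1239.842 keV·pm / 380.2 keV
λ = 3.2610 pm

Calculate the Compton shift:
Δλ = λ_C(1 - cos(37°)) = 2.4263 × 0.2014
Δλ = 0.4886 pm

Final wavelength:
λ' = 3.2610 + 0.4886 = 3.7496 pm

Final energy:
E' = hc/λ' = 1239.842 / 3.7496 = 330.6599 keV

(Intermediate values are shown rounded; full precision is carried through to the final answer.)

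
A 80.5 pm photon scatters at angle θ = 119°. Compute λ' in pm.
84.1026 pm

Using the Compton scattering formula:
λ' = λ + Δλ = λ + λ_C(1 - cos θ)

Given:
- Initial wavelength λ = 80.5 pm
- Scattering angle θ = 119°
- Compton wavelength λ_C ≈ 2.4263 pm

Calculate the shift:
Δλ = 2.4263 × (1 - cos(119°))
Δλ = 2.4263 × 1.4848
Δλ = 3.6026 pm

Final wavelength:
λ' = 80.5 + 3.6026 = 84.1026 pm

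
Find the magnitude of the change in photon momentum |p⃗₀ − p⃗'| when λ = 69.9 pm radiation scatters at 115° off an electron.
1.5615e-23 kg·m/s

Photon momentum magnitude is p = h/λ.

Initial momentum:
p₀ = h/λ = 6.6261e-34/6.9900e-11 = 9.4794e-24 kg·m/s

After scattering:
λ' = λ + Δλ = 69.9 + 3.4517 = 73.3517 pm
p' = h/λ' = 6.6261e-34/7.3352e-11 = 9.0333e-24 kg·m/s

Momentum is a vector; the scattered photon's direction makes angle θ = 115° with the incident direction. The magnitude of the vector change Δp⃗ = p⃗₀ − p⃗' is found from the law of cosines:
|Δp⃗|² = p₀² + p'² − 2p₀p'cos θ
|Δp⃗|² = (9.4794e-24)² + (9.0333e-24)² − 2·9.4794e-24·9.0333e-24·cos(115°)
|Δp⃗| = 1.5615e-23 kg·m/s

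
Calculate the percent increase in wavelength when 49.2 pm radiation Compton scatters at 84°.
4.4160%

Calculate the Compton shift:
Δλ = λ_C(1 - cos(84°))
Δλ = 2.4263 × (1 - cos(84°))
Δλ = 2.4263 × 0.8955
Δλ = 2.1727 pm

Percentage change:
(Δλ/λ₀) × 100 = (2.1727/49.2) × 100
= 4.4160%

(Intermediate values are shown rounded; full precision is carried through to the final answer.)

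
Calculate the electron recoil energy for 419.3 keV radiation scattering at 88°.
185.3042 keV

By energy conservation: K_e = E_initial - E_final

First find the scattered photon energy:
Initial wavelength: λ = hc/E = 2.9569 pm
Compton shift: Δλ = λ_C(1 - cos(88°)) = 2.3416 pm
Final wavelength: λ' = 2.9569 + 2.3416 = 5.2986 pm
Final photon energy: E' = hc/λ' = 233.9958 keV

Electron kinetic energy:
K_e = E - E' = 419.3000 - 233.9958 = 185.3042 keV

(Intermediate values are shown rounded; full precision is carried through to the final answer.)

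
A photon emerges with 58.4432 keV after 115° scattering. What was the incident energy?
69.8001 keV

Convert final energy to wavelength (hc ≈ 1239.842 keV·pm):
λ' = hc/E' = 1239.842 / 58.4432 = 21.2145 pm

Calculate the Compton shift:
Δλ = λ_C(1 - cos(115°))
Δλ = 2.4263 × (1 - cos(115°))
Δλ = 3.4517 pm

Initial wavelength:
λ = λ' - Δλ = 21.2145 - 3.4517 = 17.7628 pm

Initial energy:
E = hc/λ = 1239.842 / 17.7628 = 69.8001 keV

(Intermediate values are shown rounded; full precision is carried through to the final answer.)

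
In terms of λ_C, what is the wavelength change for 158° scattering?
1.9272 λ_C

The Compton shift formula is:
Δλ = λ_C(1 - cos θ)

Dividing both sides by λ_C:
Δλ/λ_C = 1 - cos θ

For θ = 158°:
Δλ/λ_C = 1 - cos(158°)
Δλ/λ_C = 1 - -0.9272
Δλ/λ_C = 1.9272

This means the shift is 1.9272 × λ_C = 4.6759 pm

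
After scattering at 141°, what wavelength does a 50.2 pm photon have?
54.5119 pm

Using the Compton scattering formula:
λ' = λ + Δλ = λ + λ_C(1 - cos θ)

Given:
- Initial wavelength λ = 50.2 pm
- Scattering angle θ = 141°
- Compton wavelength λ_C ≈ 2.4263 pm

Calculate the shift:
Δλ = 2.4263 × (1 - cos(141°))
Δλ = 2.4263 × 1.7771
Δλ = 4.3119 pm

Final wavelength:
λ' = 50.2 + 4.3119 = 54.5119 pm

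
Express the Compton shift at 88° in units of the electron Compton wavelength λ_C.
0.9651 λ_C

The Compton shift formula is:
Δλ = λ_C(1 - cos θ)

Dividing both sides by λ_C:
Δλ/λ_C = 1 - cos θ

For θ = 88°:
Δλ/λ_C = 1 - cos(88°)
Δλ/λ_C = 1 - 0.0349
Δλ/λ_C = 0.9651

This means the shift is 0.9651 × λ_C = 2.3416 pm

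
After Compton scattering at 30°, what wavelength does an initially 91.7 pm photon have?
92.0251 pm

Using the Compton formula: λ' = λ + λ_C(1 − cos θ)

For θ = 30°, cos θ = √3/2 (exact) ≈ 0.8660, so:
1 − cos 30° = 1 − (√3/2) ≈ 0.1340

Δλ = λ_C × 0.1340 = 2.4263 × 0.1340 = 0.3251 pm

λ' = 91.7 + 0.3251 = 92.0251 pm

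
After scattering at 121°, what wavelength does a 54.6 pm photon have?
58.2760 pm

Using the Compton scattering formula:
λ' = λ + Δλ = λ + λ_C(1 - cos θ)

Given:
- Initial wavelength λ = 54.6 pm
- Scattering angle θ = 121°
- Compton wavelength λ_C ≈ 2.4263 pm

Calculate the shift:
Δλ = 2.4263 × (1 - cos(121°))
Δλ = 2.4263 × 1.5150
Δλ = 3.6760 pm

Final wavelength:
λ' = 54.6 + 3.6760 = 58.2760 pm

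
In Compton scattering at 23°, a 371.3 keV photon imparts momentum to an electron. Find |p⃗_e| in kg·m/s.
7.7691e-23 kg·m/s

The electron is initially at rest, so by conservation of momentum:
p⃗_e = p⃗₀ − p⃗'  (incident photon momentum minus scattered photon momentum)

Photon momentum magnitudes (p = h/λ = E/c):
λ₀ = hc/E₀ = 3.3392 pm → p₀ = h/λ₀ = 1.9843e-22 kg·m/s
Δλ = λ_C(1 − cos 23°) = 0.1929 pm
λ' = 3.5321 pm → p' = h/λ' = 1.8760e-22 kg·m/s

The scattered photon makes angle θ = 23° with the incident direction, so by the law of cosines:
|p⃗_e|² = p₀² + p'² − 2p₀p'cos θ
|p⃗_e|² = (1.9843e-22)² + (1.8760e-22)² − 2·1.9843e-22·1.8760e-22·cos(23°)
|p⃗_e| = 7.7691e-23 kg·m/s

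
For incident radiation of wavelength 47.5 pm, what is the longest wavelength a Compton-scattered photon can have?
52.3526 pm (at θ = 180°)

The Compton shift is Δλ = λ_C(1 − cos θ).

Since cos θ ranges from −1 to 1, the factor (1 − cos θ) ranges from 0 to 2; the maximum shift occurs at θ = 180° (backscattering):
Δλ_max = 2λ_C = 2 × 2.4263 pm = 4.8526 pm

Maximum scattered wavelength:
λ'_max = λ₀ + Δλ_max = 47.5 + 4.8526 = 52.3526 pm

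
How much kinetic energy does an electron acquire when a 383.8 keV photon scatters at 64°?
113.8656 keV

By energy conservation: K_e = E_initial - E_final

First find the scattered photon energy:
Initial wavelength: λ = hc/E = 3.2304 pm
Compton shift: Δλ = λ_C(1 - cos(64°)) = 1.3627 pm
Final wavelength: λ' = 3.2304 + 1.3627 = 4.5931 pm
Final photon energy: E' = hc/λ' = 269.9344 keV

Electron kinetic energy:
K_e = E - E' = 383.8000 - 269.9344 = 113.8656 keV

(Intermediate values are shown rounded; full precision is carried through to the final answer.)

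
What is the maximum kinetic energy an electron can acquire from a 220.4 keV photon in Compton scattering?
102.0723 keV

Maximum energy transfer occurs at θ = 180° (backscattering).

Initial photon: E₀ = 220.4 keV → λ₀ = 5.6254 pm

Maximum Compton shift (at 180°):
Δλ_max = 2λ_C = 2 × 2.4263 = 4.8526 pm

Final wavelength:
λ' = 5.6254 + 4.8526 = 10.4780 pm

Minimum photon energy (maximum energy to electron):
E'_min = hc/λ' = 118.3277 keV

Maximum electron kinetic energy:
K_max = E₀ - E'_min = 220.4000 - 118.3277 = 102.0723 keV

(Intermediate values are shown rounded; full precision is carried through to the final answer.)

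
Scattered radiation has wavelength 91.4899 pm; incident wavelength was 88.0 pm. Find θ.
116.00°

First find the wavelength shift:
Δλ = λ' - λ = 91.4899 - 88.0 = 3.4899 pm

Using Δλ = λ_C(1 - cos θ), with λ_C = h/(m_e·c) ≈ 2.42631024 pm:
cos θ = 1 - Δλ/λ_C
cos θ = 1 - 3.4899/2.42631024
cos θ = -0.438357

θ = arccos(-0.438357)
θ = 116.00°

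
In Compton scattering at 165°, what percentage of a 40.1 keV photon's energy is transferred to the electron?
0.1337 (or 13.37%)

Calculate initial and final photon energies:

Initial: E₀ = 40.1 keV → λ₀ = 30.9188 pm
Compton shift: Δλ = 4.7699 pm
Final wavelength: λ' = 35.6887 pm
Final energy: E' = 34.7405 keV

Fractional energy loss:
(E₀ - E')/E₀ = (40.1000 - 34.7405)/40.1000
= 5.3595/40.1000
= 0.1337
= 13.37%

(Intermediate values are shown rounded; full precision is carried through to the final answer.)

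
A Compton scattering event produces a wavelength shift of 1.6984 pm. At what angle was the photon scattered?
72.54°

From the Compton formula Δλ = λ_C(1 - cos θ), we can solve for θ:

cos θ = 1 - Δλ/λ_C

Given:
- Δλ = 1.6984 pm
- λ_C = h/(m_e·c) ≈ 2.42631024 pm

cos θ = 1 - 1.6984/2.42631024
cos θ = 1 - 0.699993
cos θ = 0.300007

θ = arccos(0.300007)
θ = 72.54°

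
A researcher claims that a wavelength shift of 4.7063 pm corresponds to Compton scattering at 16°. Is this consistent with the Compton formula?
No, inconsistent

Calculate the expected shift for θ = 16°:

Δλ_expected = λ_C(1 - cos(16°))
Δλ_expected = 2.4263 × (1 - cos(16°))
Δλ_expected = 2.4263 × 0.0387
Δλ_expected = 0.0940 pm

Given shift: 4.7063 pm
Expected shift: 0.0940 pm
Difference: 4.6123 pm

The values do not match. The given shift corresponds to θ ≈ 160.0°, not 16°.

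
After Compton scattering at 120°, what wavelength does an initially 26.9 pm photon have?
30.5395 pm

Using the Compton formula: λ' = λ + λ_C(1 − cos θ)

For θ = 120°, cos θ = -1/2 (exact) = -0.5000, so:
1 − cos 120° = 1 − (-1/2) = 1.5000

Δλ = λ_C × 1.5000 = 2.4263 × 1.5000 = 3.6395 pm

λ' = 26.9 + 3.6395 = 30.5395 pm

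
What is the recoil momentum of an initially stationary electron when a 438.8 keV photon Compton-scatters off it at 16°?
6.4657e-23 kg·m/s

The electron is initially at rest, so by conservation of momentum:
p⃗_e = p⃗₀ − p⃗'  (incident photon momentum minus scattered photon momentum)

Photon momentum magnitudes (p = h/λ = E/c):
λ₀ = hc/E₀ = 2.8255 pm → p₀ = h/λ₀ = 2.3451e-22 kg·m/s
Δλ = λ_C(1 − cos 16°) = 0.0940 pm
λ' = 2.9195 pm → p' = h/λ' = 2.2696e-22 kg·m/s

The scattered photon makes angle θ = 16° with the incident direction, so by the law of cosines:
|p⃗_e|² = p₀² + p'² − 2p₀p'cos θ
|p⃗_e|² = (2.3451e-22)² + (2.2696e-22)² − 2·2.3451e-22·2.2696e-22·cos(16°)
|p⃗_e| = 6.4657e-23 kg·m/s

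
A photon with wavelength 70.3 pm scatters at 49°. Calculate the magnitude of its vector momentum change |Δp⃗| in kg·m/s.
7.7721e-24 kg·m/s

Photon momentum magnitude is p = h/λ.

Initial momentum:
p₀ = h/λ = 6.6261e-34/7.0300e-11 = 9.4254e-24 kg·m/s

After scattering:
λ' = λ + Δλ = 70.3 + 0.8345 = 71.1345 pm
p' = h/λ' = 6.6261e-34/7.1135e-11 = 9.3148e-24 kg·m/s

Momentum is a vector; the scattered photon's direction makes angle θ = 49° with the incident direction. The magnitude of the vector change Δp⃗ = p⃗₀ − p⃗' is found from the law of cosines:
|Δp⃗|² = p₀² + p'² − 2p₀p'cos θ
|Δp⃗|² = (9.4254e-24)² + (9.3148e-24)² − 2·9.4254e-24·9.3148e-24·cos(49°)
|Δp⃗| = 7.7721e-24 kg·m/s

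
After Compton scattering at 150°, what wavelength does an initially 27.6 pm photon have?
32.1276 pm

Using the Compton formula: λ' = λ + λ_C(1 − cos θ)

For θ = 150°, cos θ = -√3/2 (exact) ≈ -0.8660, so:
1 − cos 150° = 1 − (-√3/2) ≈ 1.8660

Δλ = λ_C × 1.8660 = 2.4263 × 1.8660 = 4.5276 pm

λ' = 27.6 + 4.5276 = 32.1276 pm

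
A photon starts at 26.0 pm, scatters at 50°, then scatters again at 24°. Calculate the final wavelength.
27.0765 pm

Apply Compton shift twice:

First scattering at θ₁ = 50°:
Δλ₁ = λ_C(1 - cos(50°))
Δλ₁ = 2.4263 × 0.3572
Δλ₁ = 0.8667 pm

After first scattering:
λ₁ = 26.0 + 0.8667 = 26.8667 pm

Second scattering at θ₂ = 24°:
Δλ₂ = λ_C(1 - cos(24°))
Δλ₂ = 2.4263 × 0.0865
Δλ₂ = 0.2098 pm

Final wavelength:
λ₂ = 26.8667 + 0.2098 = 27.0765 pm

Total shift: Δλ_total = 0.8667 + 0.2098 = 1.0765 pm

(Intermediate values are shown rounded; full precision is carried through to the final answer.)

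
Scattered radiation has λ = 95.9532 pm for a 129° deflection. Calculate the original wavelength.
92.0000 pm

From λ' = λ + Δλ, we have λ = λ' - Δλ

First calculate the Compton shift:
Δλ = λ_C(1 - cos θ)
Δλ = 2.4263 × (1 - cos(129°))
Δλ = 2.4263 × 1.6293
Δλ = 3.9532 pm

Initial wavelength:
λ = λ' - Δλ
λ = 95.9532 - 3.9532
λ = 92.0000 pm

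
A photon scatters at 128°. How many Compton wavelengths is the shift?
1.6157 λ_C

The Compton shift formula is:
Δλ = λ_C(1 - cos θ)

Dividing both sides by λ_C:
Δλ/λ_C = 1 - cos θ

For θ = 128°:
Δλ/λ_C = 1 - cos(128°)
Δλ/λ_C = 1 - -0.6157
Δλ/λ_C = 1.6157

This means the shift is 1.6157 × λ_C = 3.9201 pm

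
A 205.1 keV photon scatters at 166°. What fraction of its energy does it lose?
0.4416 (or 44.16%)

Calculate initial and final photon energies:

Initial: E₀ = 205.1 keV → λ₀ = 6.0451 pm
Compton shift: Δλ = 4.7805 pm
Final wavelength: λ' = 10.8256 pm
Final energy: E' = 114.5286 keV

Fractional energy loss:
(E₀ - E')/E₀ = (205.1000 - 114.5286)/205.1000
= 90.5714/205.1000
= 0.4416
= 44.16%

(Intermediate values are shown rounded; full precision is carried through to the final answer.)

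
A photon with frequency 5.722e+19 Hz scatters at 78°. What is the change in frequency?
1.536e+19 Hz (decrease)

Convert frequency to wavelength (c = 299792458 m/s):
λ₀ = c/f₀ = 299792458/5.722e+19 = 5.2392950e-12 m = 5.2393 pm

Calculate Compton shift:
Δλ = λ_C(1 - cos(78°)) = 1.9219 pm

Final wavelength:
λ' = λ₀ + Δλ = 5.2393 + 1.9219 = 7.1611 pm

Final frequency:
f' = c/λ' = 299792458/7.1611469e-12 = 4.1863749e+19 Hz

Frequency shift (decrease):
Δf = f₀ - f' = 5.722e+19 - 4.1863749e+19 = 1.536e+19 Hz

(Intermediate values are shown rounded; full precision is carried through to the final answer.)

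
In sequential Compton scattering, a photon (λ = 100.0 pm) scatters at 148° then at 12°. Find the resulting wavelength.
104.5370 pm

Apply Compton shift twice:

First scattering at θ₁ = 148°:
Δλ₁ = λ_C(1 - cos(148°))
Δλ₁ = 2.4263 × 1.8480
Δλ₁ = 4.4839 pm

After first scattering:
λ₁ = 100.0 + 4.4839 = 104.4839 pm

Second scattering at θ₂ = 12°:
Δλ₂ = λ_C(1 - cos(12°))
Δλ₂ = 2.4263 × 0.0219
Δλ₂ = 0.0530 pm

Final wavelength:
λ₂ = 104.4839 + 0.0530 = 104.5370 pm

Total shift: Δλ_total = 4.4839 + 0.0530 = 4.5370 pm

(Intermediate values are shown rounded; full precision is carried through to the final answer.)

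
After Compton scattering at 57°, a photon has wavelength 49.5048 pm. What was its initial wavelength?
48.4000 pm

From λ' = λ + Δλ, we have λ = λ' - Δλ

First calculate the Compton shift:
Δλ = λ_C(1 - cos θ)
Δλ = 2.4263 × (1 - cos(57°))
Δλ = 2.4263 × 0.4554
Δλ = 1.1048 pm

Initial wavelength:
λ = λ' - Δλ
λ = 49.5048 - 1.1048
λ = 48.4000 pm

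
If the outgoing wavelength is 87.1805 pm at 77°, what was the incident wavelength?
85.3000 pm

From λ' = λ + Δλ, we have λ = λ' - Δλ

First calculate the Compton shift:
Δλ = λ_C(1 - cos θ)
Δλ = 2.4263 × (1 - cos(77°))
Δλ = 2.4263 × 0.7750
Δλ = 1.8805 pm

Initial wavelength:
λ = λ' - Δλ
λ = 87.1805 - 1.8805
λ = 85.3000 pm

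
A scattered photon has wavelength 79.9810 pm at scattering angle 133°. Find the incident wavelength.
75.9000 pm

From λ' = λ + Δλ, we have λ = λ' - Δλ

First calculate the Compton shift:
Δλ = λ_C(1 - cos θ)
Δλ = 2.4263 × (1 - cos(133°))
Δλ = 2.4263 × 1.6820
Δλ = 4.0810 pm

Initial wavelength:
λ = λ' - Δλ
λ = 79.9810 - 4.0810
λ = 75.9000 pm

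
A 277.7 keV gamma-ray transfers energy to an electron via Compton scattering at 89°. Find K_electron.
96.6654 keV

By energy conservation: K_e = E_initial - E_final

First find the scattered photon energy:
Initial wavelength: λ = hc/E = 4.4647 pm
Compton shift: Δλ = λ_C(1 - cos(89°)) = 2.3840 pm
Final wavelength: λ' = 4.4647 + 2.3840 = 6.8486 pm
Final photon energy: E' = hc/λ' = 181.0346 keV

Electron kinetic energy:
K_e = E - E' = 277.7000 - 181.0346 = 96.6654 keV

(Intermediate values are shown rounded; full precision is carried through to the final answer.)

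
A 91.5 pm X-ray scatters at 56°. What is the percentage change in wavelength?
1.1689%

Calculate the Compton shift:
Δλ = λ_C(1 - cos(56°))
Δλ = 2.4263 × (1 - cos(56°))
Δλ = 2.4263 × 0.4408
Δλ = 1.0695 pm

Percentage change:
(Δλ/λ₀) × 100 = (1.0695/91.5) × 100
= 1.1689%

(Intermediate values are shown rounded; full precision is carried through to the final answer.)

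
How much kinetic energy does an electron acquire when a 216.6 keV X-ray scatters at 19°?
4.8891 keV

By energy conservation: K_e = E_initial - E_final

First find the scattered photon energy:
Initial wavelength: λ = hc/E = 5.7241 pm
Compton shift: Δλ = λ_C(1 - cos(19°)) = 0.1322 pm
Final wavelength: λ' = 5.7241 + 0.1322 = 5.8563 pm
Final photon energy: E' = hc/λ' = 211.7109 keV

Electron kinetic energy:
K_e = E - E' = 216.6000 - 211.7109 = 4.8891 keV

(Intermediate values are shown rounded; full precision is carried through to the final answer.)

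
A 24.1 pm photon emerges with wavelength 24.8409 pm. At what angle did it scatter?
46.00°

First find the wavelength shift:
Δλ = λ' - λ = 24.8409 - 24.1 = 0.7409 pm

Using Δλ = λ_C(1 - cos θ), with λ_C = h/(m_e·c) ≈ 2.42631024 pm:
cos θ = 1 - Δλ/λ_C
cos θ = 1 - 0.7409/2.42631024
cos θ = 0.694639

θ = arccos(0.694639)
θ = 46.00°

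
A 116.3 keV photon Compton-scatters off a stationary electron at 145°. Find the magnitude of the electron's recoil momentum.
1.0135e-22 kg·m/s

The electron is initially at rest, so by conservation of momentum:
p⃗_e = p⃗₀ − p⃗'  (incident photon momentum minus scattered photon momentum)

Photon momentum magnitudes (p = h/λ = E/c):
λ₀ = hc/E₀ = 10.6607 pm → p₀ = h/λ₀ = 6.2154e-23 kg·m/s
Δλ = λ_C(1 − cos 145°) = 4.4138 pm
λ' = 15.0745 pm → p' = h/λ' = 4.3955e-23 kg·m/s

The scattered photon makes angle θ = 145° with the incident direction, so by the law of cosines:
|p⃗_e|² = p₀² + p'² − 2p₀p'cos θ
|p⃗_e|² = (6.2154e-23)² + (4.3955e-23)² − 2·6.2154e-23·4.3955e-23·cos(145°)
|p⃗_e| = 1.0135e-22 kg·m/s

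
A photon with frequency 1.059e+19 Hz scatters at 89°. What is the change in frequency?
8.225e+17 Hz (decrease)

Convert frequency to wavelength (c = 299792458 m/s):
λ₀ = c/f₀ = 299792458/1.059e+19 = 2.8309014e-11 m = 28.3090 pm

Calculate Compton shift:
Δλ = λ_C(1 - cos(89°)) = 2.3840 pm

Final wavelength:
λ' = λ₀ + Δλ = 28.3090 + 2.3840 = 30.6930 pm

Final frequency:
f' = c/λ' = 299792458/3.0692979e-11 = 9.7674604e+18 Hz

Frequency shift (decrease):
Δf = f₀ - f' = 1.059e+19 - 9.7674604e+18 = 8.225e+17 Hz

(Intermediate values are shown rounded; full precision is carried through to the final answer.)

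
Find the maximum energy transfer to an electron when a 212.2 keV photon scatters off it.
96.2773 keV

Maximum energy transfer occurs at θ = 180° (backscattering).

Initial photon: E₀ = 212.2 keV → λ₀ = 5.8428 pm

Maximum Compton shift (at 180°):
Δλ_max = 2λ_C = 2 × 2.4263 = 4.8526 pm

Final wavelength:
λ' = 5.8428 + 4.8526 = 10.6954 pm

Minimum photon energy (maximum energy to electron):
E'_min = hc/λ' = 115.9227 keV

Maximum electron kinetic energy:
K_max = E₀ - E'_min = 212.2000 - 115.9227 = 96.2773 keV

(Intermediate values are shown rounded; full precision is carried through to the final answer.)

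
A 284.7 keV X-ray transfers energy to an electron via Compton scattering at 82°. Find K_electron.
92.2837 keV

By energy conservation: K_e = E_initial - E_final

First find the scattered photon energy:
Initial wavelength: λ = hc/E = 4.3549 pm
Compton shift: Δλ = λ_C(1 - cos(82°)) = 2.0886 pm
Final wavelength: λ' = 4.3549 + 2.0886 = 6.4435 pm
Final photon energy: E' = hc/λ' = 192.4163 keV

Electron kinetic energy:
K_e = E - E' = 284.7000 - 192.4163 = 92.2837 keV

(Intermediate values are shown rounded; full precision is carried through to the final answer.)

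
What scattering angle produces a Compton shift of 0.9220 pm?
51.68°

From the Compton formula Δλ = λ_C(1 - cos θ), we can solve for θ:

cos θ = 1 - Δλ/λ_C

Given:
- Δλ = 0.9220 pm
- λ_C = h/(m_e·c) ≈ 2.42631024 pm

cos θ = 1 - 0.9220/2.42631024
cos θ = 1 - 0.380001
cos θ = 0.619999

θ = arccos(0.619999)
θ = 51.68°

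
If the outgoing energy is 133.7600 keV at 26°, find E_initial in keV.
137.4000 keV

Convert final energy to wavelength (hc ≈ 1239.842 keV·pm):
λ' = hc/E' = 1239.842 / 133.7600 = 9.2692 pm

Calculate the Compton shift:
Δλ = λ_C(1 - cos(26°))
Δλ = 2.4263 × (1 - cos(26°))
Δλ = 0.2456 pm

Initial wavelength:
λ = λ' - Δλ = 9.2692 - 0.2456 = 9.0236 pm

Initial energy:
E = hc/λ = 1239.842 / 9.0236 = 137.4000 keV

(Intermediate values are shown rounded; full precision is carried through to the final answer.)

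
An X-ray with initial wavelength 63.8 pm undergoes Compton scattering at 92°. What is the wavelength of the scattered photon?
66.3110 pm

Using the Compton scattering formula:
λ' = λ + Δλ = λ + λ_C(1 - cos θ)

Given:
- Initial wavelength λ = 63.8 pm
- Scattering angle θ = 92°
- Compton wavelength λ_C ≈ 2.4263 pm

Calculate the shift:
Δλ = 2.4263 × (1 - cos(92°))
Δλ = 2.4263 × 1.0349
Δλ = 2.5110 pm

Final wavelength:
λ' = 63.8 + 2.5110 = 66.3110 pm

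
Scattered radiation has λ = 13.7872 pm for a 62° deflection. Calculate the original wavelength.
12.5000 pm

From λ' = λ + Δλ, we have λ = λ' - Δλ

First calculate the Compton shift:
Δλ = λ_C(1 - cos θ)
Δλ = 2.4263 × (1 - cos(62°))
Δλ = 2.4263 × 0.5305
Δλ = 1.2872 pm

Initial wavelength:
λ = λ' - Δλ
λ = 13.7872 - 1.2872
λ = 12.5000 pm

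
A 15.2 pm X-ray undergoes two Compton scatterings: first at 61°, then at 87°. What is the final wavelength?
18.7493 pm

Apply Compton shift twice:

First scattering at θ₁ = 61°:
Δλ₁ = λ_C(1 - cos(61°))
Δλ₁ = 2.4263 × 0.5152
Δλ₁ = 1.2500 pm

After first scattering:
λ₁ = 15.2 + 1.2500 = 16.4500 pm

Second scattering at θ₂ = 87°:
Δλ₂ = λ_C(1 - cos(87°))
Δλ₂ = 2.4263 × 0.9477
Δλ₂ = 2.2993 pm

Final wavelength:
λ₂ = 16.4500 + 2.2993 = 18.7493 pm

Total shift: Δλ_total = 1.2500 + 2.2993 = 3.5493 pm

(Intermediate values are shown rounded; full precision is carried through to the final answer.)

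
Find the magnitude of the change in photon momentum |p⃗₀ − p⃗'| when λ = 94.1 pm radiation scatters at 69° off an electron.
7.9124e-24 kg·m/s

Photon momentum magnitude is p = h/λ.

Initial momentum:
p₀ = h/λ = 6.6261e-34/9.4100e-11 = 7.0415e-24 kg·m/s

After scattering:
λ' = λ + Δλ = 94.1 + 1.5568 = 95.6568 pm
p' = h/λ' = 6.6261e-34/9.5657e-11 = 6.9269e-24 kg·m/s

Momentum is a vector; the scattered photon's direction makes angle θ = 69° with the incident direction. The magnitude of the vector change Δp⃗ = p⃗₀ − p⃗' is found from the law of cosines:
|Δp⃗|² = p₀² + p'² − 2p₀p'cos θ
|Δp⃗|² = (7.0415e-24)² + (6.9269e-24)² − 2·7.0415e-24·6.9269e-24·cos(69°)
|Δp⃗| = 7.9124e-24 kg·m/s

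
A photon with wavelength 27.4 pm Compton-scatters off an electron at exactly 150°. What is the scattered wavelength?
31.9276 pm

Using the Compton formula: λ' = λ + λ_C(1 − cos θ)

For θ = 150°, cos θ = -√3/2 (exact) ≈ -0.8660, so:
1 − cos 150° = 1 − (-√3/2) ≈ 1.8660

Δλ = λ_C × 1.8660 = 2.4263 × 1.8660 = 4.5276 pm

λ' = 27.4 + 4.5276 = 31.9276 pm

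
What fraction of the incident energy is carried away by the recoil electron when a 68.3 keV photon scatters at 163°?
0.2073 (or 20.73%)

Calculate initial and final photon energies:

Initial: E₀ = 68.3 keV → λ₀ = 18.1529 pm
Compton shift: Δλ = 4.7466 pm
Final wavelength: λ' = 22.8995 pm
Final energy: E' = 54.1428 keV

Fractional energy loss:
(E₀ - E')/E₀ = (68.3000 - 54.1428)/68.3000
= 14.1572/68.3000
= 0.2073
= 20.73%

(Intermediate values are shown rounded; full precision is carried through to the final answer.)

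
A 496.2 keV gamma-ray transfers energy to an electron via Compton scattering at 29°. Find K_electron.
53.8551 keV

By energy conservation: K_e = E_initial - E_final

First find the scattered photon energy:
Initial wavelength: λ = hc/E = 2.4987 pm
Compton shift: Δλ = λ_C(1 - cos(29°)) = 0.3042 pm
Final wavelength: λ' = 2.4987 + 0.3042 = 2.8029 pm
Final photon energy: E' = hc/λ' = 442.3449 keV

Electron kinetic energy:
K_e = E - E' = 496.2000 - 442.3449 = 53.8551 keV

(Intermediate values are shown rounded; full precision is carried through to the final answer.)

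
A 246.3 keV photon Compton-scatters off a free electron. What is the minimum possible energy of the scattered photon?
125.4077 keV (at θ = 180°)

The scattered photon has minimum energy when its wavelength is maximum, i.e., when the Compton shift Δλ = λ_C(1 − cos θ) is maximum. This occurs at θ = 180° (backscattering), giving Δλ_max = 2λ_C = 4.8526 pm.

Initial wavelength: λ₀ = hc/E₀ = 5.0339 pm
Maximum final wavelength: λ'_max = λ₀ + 2λ_C = 5.0339 + 4.8526 = 9.8865 pm
Minimum final energy: E'_min = hc/λ'_max = 125.4077 keV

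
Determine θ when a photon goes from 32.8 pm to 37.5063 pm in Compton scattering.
160.00°

First find the wavelength shift:
Δλ = λ' - λ = 37.5063 - 32.8 = 4.7063 pm

Using Δλ = λ_C(1 - cos θ), with λ_C = h/(m_e·c) ≈ 2.42631024 pm:
cos θ = 1 - Δλ/λ_C
cos θ = 1 - 4.7063/2.42631024
cos θ = -0.939694

θ = arccos(-0.939694)
θ = 160.00°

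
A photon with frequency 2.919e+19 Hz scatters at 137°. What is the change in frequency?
8.473e+18 Hz (decrease)

Convert frequency to wavelength (c = 299792458 m/s):
λ₀ = c/f₀ = 299792458/2.919e+19 = 1.0270382e-11 m = 10.2704 pm

Calculate Compton shift:
Δλ = λ_C(1 - cos(137°)) = 4.2008 pm

Final wavelength:
λ' = λ₀ + Δλ = 10.2704 + 4.2008 = 14.4712 pm

Final frequency:
f' = c/λ' = 299792458/1.4471183e-11 = 2.0716513e+19 Hz

Frequency shift (decrease):
Δf = f₀ - f' = 2.919e+19 - 2.0716513e+19 = 8.473e+18 Hz

(Intermediate values are shown rounded; full precision is carried through to the final answer.)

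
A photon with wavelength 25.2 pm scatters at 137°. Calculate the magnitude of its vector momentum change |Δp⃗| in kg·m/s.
4.5454e-23 kg·m/s

Photon momentum magnitude is p = h/λ.

Initial momentum:
p₀ = h/λ = 6.6261e-34/2.5200e-11 = 2.6294e-23 kg·m/s

After scattering:
λ' = λ + Δλ = 25.2 + 4.2008 = 29.4008 pm
p' = h/λ' = 6.6261e-34/2.9401e-11 = 2.2537e-23 kg·m/s

Momentum is a vector; the scattered photon's direction makes angle θ = 137° with the incident direction. The magnitude of the vector change Δp⃗ = p⃗₀ − p⃗' is found from the law of cosines:
|Δp⃗|² = p₀² + p'² − 2p₀p'cos θ
|Δp⃗|² = (2.6294e-23)² + (2.2537e-23)² − 2·2.6294e-23·2.2537e-23·cos(137°)
|Δp⃗| = 4.5454e-23 kg·m/s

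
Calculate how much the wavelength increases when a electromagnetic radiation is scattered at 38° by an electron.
0.5144 pm

Using the Compton scattering formula:
Δλ = λ_C(1 - cos θ)

where λ_C = h/(m_e·c) ≈ 2.4263 pm is the Compton wavelength of an electron.

For θ = 38°:
cos(38°) = 0.7880
1 - cos(38°) = 0.2120

Δλ = 2.4263 × 0.2120
Δλ = 0.5144 pm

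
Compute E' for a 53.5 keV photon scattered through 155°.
44.5988 keV

First convert energy to wavelength:
λ = hc/E, with hc ≈ 1239.842 keV·pm (i.e. 1239.842 eV·nm)

For E = 53.5 keV = 53500 eV:
λ = 1239.842 keV·pm / 53.5 keV
λ = 23.1746 pm

Calculate the Compton shift:
Δλ = λ_C(1 - cos(155°)) = 2.4263 × 1.9063
Δλ = 4.6253 pm

Final wavelength:
λ' = 23.1746 + 4.6253 = 27.7999 pm

Final energy:
E' = hc/λ' = 1239.842 / 27.7999 = 44.5988 keV

(Intermediate values are shown rounded; full precision is carried through to the final answer.)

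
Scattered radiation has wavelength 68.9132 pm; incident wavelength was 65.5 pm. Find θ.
114.00°

First find the wavelength shift:
Δλ = λ' - λ = 68.9132 - 65.5 = 3.4132 pm

Using Δλ = λ_C(1 - cos θ), with λ_C = h/(m_e·c) ≈ 2.42631024 pm:
cos θ = 1 - Δλ/λ_C
cos θ = 1 - 3.4132/2.42631024
cos θ = -0.406745

θ = arccos(-0.406745)
θ = 114.00°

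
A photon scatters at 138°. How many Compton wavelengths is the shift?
1.7431 λ_C

The Compton shift formula is:
Δλ = λ_C(1 - cos θ)

Dividing both sides by λ_C:
Δλ/λ_C = 1 - cos θ

For θ = 138°:
Δλ/λ_C = 1 - cos(138°)
Δλ/λ_C = 1 - -0.7431
Δλ/λ_C = 1.7431

This means the shift is 1.7431 × λ_C = 4.2294 pm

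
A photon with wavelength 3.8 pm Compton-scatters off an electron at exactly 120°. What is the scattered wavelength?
7.4395 pm

Using the Compton formula: λ' = λ + λ_C(1 − cos θ)

For θ = 120°, cos θ = -1/2 (exact) = -0.5000, so:
1 − cos 120° = 1 − (-1/2) = 1.5000

Δλ = λ_C × 1.5000 = 2.4263 × 1.5000 = 3.6395 pm

λ' = 3.8 + 3.6395 = 7.4395 pm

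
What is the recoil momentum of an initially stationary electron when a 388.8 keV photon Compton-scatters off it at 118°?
2.6821e-22 kg·m/s

The electron is initially at rest, so by conservation of momentum:
p⃗_e = p⃗₀ − p⃗'  (incident photon momentum minus scattered photon momentum)

Photon momentum magnitudes (p = h/λ = E/c):
λ₀ = hc/E₀ = 3.1889 pm → p₀ = h/λ₀ = 2.0779e-22 kg·m/s
Δλ = λ_C(1 − cos 118°) = 3.5654 pm
λ' = 6.7543 pm → p' = h/λ' = 9.8102e-23 kg·m/s

The scattered photon makes angle θ = 118° with the incident direction, so by the law of cosines:
|p⃗_e|² = p₀² + p'² − 2p₀p'cos θ
|p⃗_e|² = (2.0779e-22)² + (9.8102e-23)² − 2·2.0779e-22·9.8102e-23·cos(118°)
|p⃗_e| = 2.6821e-22 kg·m/s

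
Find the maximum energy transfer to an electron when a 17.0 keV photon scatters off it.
1.0606 keV

Maximum energy transfer occurs at θ = 180° (backscattering).

Initial photon: E₀ = 17.0 keV → λ₀ = 72.9319 pm

Maximum Compton shift (at 180°):
Δλ_max = 2λ_C = 2 × 2.4263 = 4.8526 pm

Final wavelength:
λ' = 72.9319 + 4.8526 = 77.7845 pm

Minimum photon energy (maximum energy to electron):
E'_min = hc/λ' = 15.9394 keV

Maximum electron kinetic energy:
K_max = E₀ - E'_min = 17.0000 - 15.9394 = 1.0606 keV

(Intermediate values are shown rounded; full precision is carried through to the final answer.)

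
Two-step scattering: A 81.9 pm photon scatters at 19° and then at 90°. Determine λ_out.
84.4585 pm

Apply Compton shift twice:

First scattering at θ₁ = 19°:
Δλ₁ = λ_C(1 - cos(19°))
Δλ₁ = 2.4263 × 0.0545
Δλ₁ = 0.1322 pm

After first scattering:
λ₁ = 81.9 + 0.1322 = 82.0322 pm

Second scattering at θ₂ = 90°:
Δλ₂ = λ_C(1 - cos(90°))
Δλ₂ = 2.4263 × 1.0000
Δλ₂ = 2.4263 pm

Final wavelength:
λ₂ = 82.0322 + 2.4263 = 84.4585 pm

Total shift: Δλ_total = 0.1322 + 2.4263 = 2.5585 pm

(Intermediate values are shown rounded; full precision is carried through to the final answer.)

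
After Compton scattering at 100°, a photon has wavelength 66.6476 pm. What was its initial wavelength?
63.8000 pm

From λ' = λ + Δλ, we have λ = λ' - Δλ

First calculate the Compton shift:
Δλ = λ_C(1 - cos θ)
Δλ = 2.4263 × (1 - cos(100°))
Δλ = 2.4263 × 1.1736
Δλ = 2.8476 pm

Initial wavelength:
λ = λ' - Δλ
λ = 66.6476 - 2.8476
λ = 63.8000 pm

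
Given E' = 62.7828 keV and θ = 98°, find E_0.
73.0000 keV

Convert final energy to wavelength (hc ≈ 1239.842 keV·pm):
λ' = hc/E' = 1239.842 / 62.7828 = 19.7481 pm

Calculate the Compton shift:
Δλ = λ_C(1 - cos(98°))
Δλ = 2.4263 × (1 - cos(98°))
Δλ = 2.7640 pm

Initial wavelength:
λ = λ' - Δλ = 19.7481 - 2.7640 = 16.9841 pm

Initial energy:
E = hc/λ = 1239.842 / 16.9841 = 73.0000 keV

(Intermediate values are shown rounded; full precision is carried through to the final answer.)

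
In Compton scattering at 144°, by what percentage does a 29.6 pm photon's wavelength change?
14.8285%

Calculate the Compton shift:
Δλ = λ_C(1 - cos(144°))
Δλ = 2.4263 × (1 - cos(144°))
Δλ = 2.4263 × 1.8090
Δλ = 4.3892 pm

Percentage change:
(Δλ/λ₀) × 100 = (4.3892/29.6) × 100
= 14.8285%

(Intermediate values are shown rounded; full precision is carried through to the final answer.)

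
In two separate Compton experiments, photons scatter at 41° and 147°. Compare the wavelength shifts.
147° produces the larger shift by a factor of 7.496

Calculate both shifts using Δλ = λ_C(1 - cos θ):

For θ₁ = 41°:
Δλ₁ = 2.4263 × (1 - cos(41°))
Δλ₁ = 2.4263 × 0.2453
Δλ₁ = 0.5952 pm

For θ₂ = 147°:
Δλ₂ = 2.4263 × (1 - cos(147°))
Δλ₂ = 2.4263 × 1.8387
Δλ₂ = 4.4612 pm

The 147° angle produces the larger shift.
Ratio: 4.4612/0.5952 = 7.496

(Intermediate values are shown rounded; full precision is carried through to the final answer.)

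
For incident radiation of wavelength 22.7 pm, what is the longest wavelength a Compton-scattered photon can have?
27.5526 pm (at θ = 180°)

The Compton shift is Δλ = λ_C(1 − cos θ).

Since cos θ ranges from −1 to 1, the factor (1 − cos θ) ranges from 0 to 2; the maximum shift occurs at θ = 180° (backscattering):
Δλ_max = 2λ_C = 2 × 2.4263 pm = 4.8526 pm

Maximum scattered wavelength:
λ'_max = λ₀ + Δλ_max = 22.7 + 4.8526 = 27.5526 pm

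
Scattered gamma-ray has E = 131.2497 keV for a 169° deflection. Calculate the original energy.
267.2998 keV

Convert final energy to wavelength (hc ≈ 1239.842 keV·pm):
λ' = hc/E' = 1239.842 / 131.2497 = 9.4464 pm

Calculate the Compton shift:
Δλ = λ_C(1 - cos(169°))
Δλ = 2.4263 × (1 - cos(169°))
Δλ = 4.8080 pm

Initial wavelength:
λ = λ' - Δλ = 9.4464 - 4.8080 = 4.6384 pm

Initial energy:
E = hc/λ = 1239.842 / 4.6384 = 267.2998 keV

(Intermediate values are shown rounded; full precision is carried through to the final answer.)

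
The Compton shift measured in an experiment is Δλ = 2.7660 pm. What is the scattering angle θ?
98.05°

From the Compton formula Δλ = λ_C(1 - cos θ), we can solve for θ:

cos θ = 1 - Δλ/λ_C

Given:
- Δλ = 2.7660 pm
- λ_C = h/(m_e·c) ≈ 2.42631024 pm

cos θ = 1 - 2.7660/2.42631024
cos θ = 1 - 1.140003
cos θ = -0.140003

θ = arccos(-0.140003)
θ = 98.05°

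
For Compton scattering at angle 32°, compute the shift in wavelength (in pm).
0.3687 pm

Using the Compton scattering formula:
Δλ = λ_C(1 - cos θ)

where λ_C = h/(m_e·c) ≈ 2.4263 pm is the Compton wavelength of an electron.

For θ = 32°:
cos(32°) = 0.8480
1 - cos(32°) = 0.1520

Δλ = 2.4263 × 0.1520
Δλ = 0.3687 pm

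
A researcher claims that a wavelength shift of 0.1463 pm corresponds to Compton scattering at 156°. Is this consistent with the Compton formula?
No, inconsistent

Calculate the expected shift for θ = 156°:

Δλ_expected = λ_C(1 - cos(156°))
Δλ_expected = 2.4263 × (1 - cos(156°))
Δλ_expected = 2.4263 × 1.9135
Δλ_expected = 4.6429 pm

Given shift: 0.1463 pm
Expected shift: 4.6429 pm
Difference: 4.4965 pm

The values do not match. The given shift corresponds to θ ≈ 20.0°, not 156°.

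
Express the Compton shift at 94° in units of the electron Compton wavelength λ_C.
1.0698 λ_C

The Compton shift formula is:
Δλ = λ_C(1 - cos θ)

Dividing both sides by λ_C:
Δλ/λ_C = 1 - cos θ

For θ = 94°:
Δλ/λ_C = 1 - cos(94°)
Δλ/λ_C = 1 - -0.0698
Δλ/λ_C = 1.0698

This means the shift is 1.0698 × λ_C = 2.5956 pm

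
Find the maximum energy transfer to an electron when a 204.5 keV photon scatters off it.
90.9137 keV

Maximum energy transfer occurs at θ = 180° (backscattering).

Initial photon: E₀ = 204.5 keV → λ₀ = 6.0628 pm

Maximum Compton shift (at 180°):
Δλ_max = 2λ_C = 2 × 2.4263 = 4.8526 pm

Final wavelength:
λ' = 6.0628 + 4.8526 = 10.9154 pm

Minimum photon energy (maximum energy to electron):
E'_min = hc/λ' = 113.5863 keV

Maximum electron kinetic energy:
K_max = E₀ - E'_min = 204.5000 - 113.5863 = 90.9137 keV

(Intermediate values are shown rounded; full precision is carried through to the final answer.)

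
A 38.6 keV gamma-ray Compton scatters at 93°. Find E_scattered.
35.7576 keV

First convert energy to wavelength:
λ = hc/E, with hc ≈ 1239.842 keV·pm (i.e. 1239.842 eV·nm)

For E = 38.6 keV = 38600 eV:
λ = 1239.842 keV·pm / 38.6 keV
λ = 32.1203 pm

Calculate the Compton shift:
Δλ = λ_C(1 - cos(93°)) = 2.4263 × 1.0523
Δλ = 2.5533 pm

Final wavelength:
λ' = 32.1203 + 2.5533 = 34.6736 pm

Final energy:
E' = hc/λ' = 1239.842 / 34.6736 = 35.7576 keV

(Intermediate values are shown rounded; full precision is carried through to the final answer.)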